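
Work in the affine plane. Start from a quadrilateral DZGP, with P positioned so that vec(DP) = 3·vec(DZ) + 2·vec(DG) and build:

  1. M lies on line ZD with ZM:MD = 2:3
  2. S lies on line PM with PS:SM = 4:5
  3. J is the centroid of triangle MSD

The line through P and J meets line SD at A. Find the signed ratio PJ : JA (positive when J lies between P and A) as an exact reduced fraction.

Choose coordinates D = (0, 0), Z = (1, 0), G = (0, 1), P = (3, 2).
1. M lies on line ZD with ZM:MD = 2:3 ⇒ M = (3/5, 0)
2. S lies on line PM with PS:SM = 4:5 ⇒ S = (29/15, 10/9)
3. J is the centroid of triangle MSD ⇒ J = (38/45, 10/27)
line PJ meets SD at A = (377/255, 130/153)
J = P + t·(A−P) with t = 17/12, so PJ:JA = 17/12:-5/12

PJ:JA = -17/5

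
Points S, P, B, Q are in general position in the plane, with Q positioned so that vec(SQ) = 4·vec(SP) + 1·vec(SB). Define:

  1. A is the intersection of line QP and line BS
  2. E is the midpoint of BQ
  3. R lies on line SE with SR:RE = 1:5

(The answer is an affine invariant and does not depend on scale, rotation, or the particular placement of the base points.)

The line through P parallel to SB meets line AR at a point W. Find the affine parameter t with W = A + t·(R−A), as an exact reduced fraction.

t = 3

Assign S = (0, 0), P = (1, 0), B = (0, 1), Q = (4, 1) — the answer is frame-independent, so this choice is without loss of generality.
1. A is the intersection of line QP and line BS ⇒ A = (0, -1/3)
2. E is the midpoint of BQ ⇒ E = (2, 1)
3. R lies on line SE with SR:RE = 1:5 ⇒ R = (1/3, 1/6)
through P parallel to SB: direction (0, 1); meets AR at W = (1, 7/6)
W = A + t·(R−A) with t = 3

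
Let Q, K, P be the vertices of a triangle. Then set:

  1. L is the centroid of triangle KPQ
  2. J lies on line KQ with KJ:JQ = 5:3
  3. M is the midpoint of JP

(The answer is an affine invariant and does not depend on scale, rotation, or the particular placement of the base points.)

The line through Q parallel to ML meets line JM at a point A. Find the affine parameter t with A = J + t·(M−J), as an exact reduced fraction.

Work in coordinates with Q = (0, 0), K = (1, 0), P = (0, 1).
1. L is the centroid of triangle KPQ ⇒ L = (1/3, 1/3)
2. J lies on line KQ with KJ:JQ = 5:3 ⇒ J = (3/8, 0)
3. M is the midpoint of JP ⇒ M = (3/16, 1/2)
through Q parallel to ML: direction (7/48, -1/6); meets JM at A = (21/32, -3/4)
A = J + t·(M−J) with t = -3/2

t = -3/2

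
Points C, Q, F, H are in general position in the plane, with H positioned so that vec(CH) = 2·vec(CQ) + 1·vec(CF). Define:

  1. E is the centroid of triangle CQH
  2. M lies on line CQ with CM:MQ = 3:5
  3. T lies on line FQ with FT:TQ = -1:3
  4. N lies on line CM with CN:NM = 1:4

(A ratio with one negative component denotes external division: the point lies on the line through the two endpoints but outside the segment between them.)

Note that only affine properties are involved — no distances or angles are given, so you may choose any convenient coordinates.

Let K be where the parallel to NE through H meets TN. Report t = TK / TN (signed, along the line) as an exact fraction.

t = 311/379

Choose coordinates C = (0, 0), Q = (1, 0), F = (0, 1), H = (2, 1).
1. E is the centroid of triangle CQH ⇒ E = (1, 1/3)
2. M lies on line CQ with CM:MQ = 3:5 ⇒ M = (3/8, 0)
3. T lies on line FQ with FT:TQ = -1:3 ⇒ T = (-1/2, 3/2)
4. N lies on line CM with CN:NM = 1:4 ⇒ N = (3/40, 0)
through H parallel to NE: direction (37/40, 1/3); meets TN at K = (-427/15160, 102/379)
K = T + t·(N−T) with t = 311/379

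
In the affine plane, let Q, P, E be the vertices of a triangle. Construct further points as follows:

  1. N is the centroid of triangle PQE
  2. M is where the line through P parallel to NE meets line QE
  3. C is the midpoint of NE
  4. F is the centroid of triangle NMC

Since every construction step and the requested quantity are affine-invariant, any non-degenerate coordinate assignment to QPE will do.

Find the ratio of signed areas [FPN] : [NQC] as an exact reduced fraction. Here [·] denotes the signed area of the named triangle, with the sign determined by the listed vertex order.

[FPN]:[NQC] = 7/3

Set Q = (0, 0), P = (1, 0), E = (0, 1); any affine frame gives the same invariant.
1. N is the centroid of triangle PQE ⇒ N = (1/3, 1/3)
2. M is where the line through P parallel to NE meets line QE ⇒ M = (0, 2)
3. C is the midpoint of NE ⇒ C = (1/6, 2/3)
4. F is the centroid of triangle NMC ⇒ F = (1/6, 1)
2·[FPN] = -7/18, 2·[NQC] = -1/6
[FPN]:[NQC] = -7/18:-1/6 = 7/3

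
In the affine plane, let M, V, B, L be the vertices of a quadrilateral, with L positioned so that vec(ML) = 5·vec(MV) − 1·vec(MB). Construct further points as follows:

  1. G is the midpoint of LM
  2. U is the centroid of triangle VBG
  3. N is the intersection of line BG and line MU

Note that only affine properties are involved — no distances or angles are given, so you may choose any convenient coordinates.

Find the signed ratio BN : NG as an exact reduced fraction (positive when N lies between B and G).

BN:NG = 7/6

Assign M = (0, 0), V = (1, 0), B = (0, 1), L = (5, -1) — the answer is frame-independent, so this choice is without loss of generality.
1. G is the midpoint of LM ⇒ G = (5/2, -1/2)
2. U is the centroid of triangle VBG ⇒ U = (7/6, 1/6)
3. N is the intersection of line BG and line MU ⇒ N = (35/26, 5/26)
N = B + t·(G−B) with t = 7/13, so BN:NG = t:(1−t) = 7/13:6/13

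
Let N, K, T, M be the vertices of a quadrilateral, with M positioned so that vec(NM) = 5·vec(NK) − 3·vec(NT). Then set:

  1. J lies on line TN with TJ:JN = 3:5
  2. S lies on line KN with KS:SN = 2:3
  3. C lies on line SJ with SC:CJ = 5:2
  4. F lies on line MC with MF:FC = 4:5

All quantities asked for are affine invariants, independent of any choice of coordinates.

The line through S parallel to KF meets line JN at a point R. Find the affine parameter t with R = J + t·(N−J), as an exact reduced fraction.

t = 35/146

Set N = (0, 0), K = (1, 0), T = (0, 1), M = (5, -3); any affine frame gives the same invariant.
1. J lies on line TN with TJ:JN = 3:5 ⇒ J = (0, 5/8)
2. S lies on line KN with KS:SN = 2:3 ⇒ S = (3/5, 0)
3. C lies on line SJ with SC:CJ = 5:2 ⇒ C = (6/35, 25/56)
4. F lies on line MC with MF:FC = 4:5 ⇒ F = (899/315, -185/126)
through S parallel to KF: direction (584/315, -185/126); meets JN at R = (0, 555/1168)
R = J + t·(N−J) with t = 35/146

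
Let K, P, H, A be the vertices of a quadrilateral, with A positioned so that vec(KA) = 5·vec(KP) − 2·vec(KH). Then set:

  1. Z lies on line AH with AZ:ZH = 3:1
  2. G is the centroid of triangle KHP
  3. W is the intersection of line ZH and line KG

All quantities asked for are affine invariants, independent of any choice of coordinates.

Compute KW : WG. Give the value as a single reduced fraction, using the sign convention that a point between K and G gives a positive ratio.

Work in coordinates with K = (0, 0), P = (1, 0), H = (0, 1), A = (5, -2).
1. Z lies on line AH with AZ:ZH = 3:1 ⇒ Z = (5/4, 1/4)
2. G is the centroid of triangle KHP ⇒ G = (1/3, 1/3)
3. W is the intersection of line ZH and line KG ⇒ W = (5/8, 5/8)
W = K + t·(G−K) with t = 15/8, so KW:WG = t:(1−t) = 15/8:-7/8

KW:WG = -15/7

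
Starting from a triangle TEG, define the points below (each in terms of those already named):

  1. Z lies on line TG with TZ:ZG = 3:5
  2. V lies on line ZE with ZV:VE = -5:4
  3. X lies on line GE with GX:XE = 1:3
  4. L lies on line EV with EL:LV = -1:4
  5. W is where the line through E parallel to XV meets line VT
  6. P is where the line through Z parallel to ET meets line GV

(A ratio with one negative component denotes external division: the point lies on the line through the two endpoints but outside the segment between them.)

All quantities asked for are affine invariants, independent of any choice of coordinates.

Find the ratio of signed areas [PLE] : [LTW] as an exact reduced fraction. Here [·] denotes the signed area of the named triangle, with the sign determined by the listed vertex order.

Work in coordinates with T = (0, 0), E = (1, 0), G = (0, 1).
1. Z lies on line TG with TZ:ZG = 3:5 ⇒ Z = (0, 3/8)
2. V lies on line ZE with ZV:VE = -5:4 ⇒ V = (5, -3/2)
3. X lies on line GE with GX:XE = 1:3 ⇒ X = (1/4, 3/4)
4. L lies on line EV with EL:LV = -1:4 ⇒ L = (-1/3, 1/2)
5. W is where the line through E parallel to XV meets line VT ⇒ W = (30/11, -9/11)
6. P is where the line through Z parallel to ET meets line GV ⇒ P = (5/4, 3/8)
2·[PLE] = 5/8, 2·[LTW] = 12/11
[PLE]:[LTW] = 5/8:12/11 = 55/96

[PLE]:[LTW] = 55/96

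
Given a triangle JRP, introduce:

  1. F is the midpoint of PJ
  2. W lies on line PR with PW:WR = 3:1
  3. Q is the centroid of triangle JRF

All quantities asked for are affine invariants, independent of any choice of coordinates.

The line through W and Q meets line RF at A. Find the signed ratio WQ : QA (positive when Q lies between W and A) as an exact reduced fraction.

WQ:QA = -7/4

Assign J = (0, 0), R = (1, 0), P = (0, 1) — the answer is frame-independent, so this choice is without loss of generality.
1. F is the midpoint of PJ ⇒ F = (0, 1/2)
2. W lies on line PR with PW:WR = 3:1 ⇒ W = (3/4, 1/4)
3. Q is the centroid of triangle JRF ⇒ Q = (1/3, 1/6)
line WQ meets RF at A = (4/7, 3/14)
Q = W + t·(A−W) with t = 7/3, so WQ:QA = 7/3:-4/3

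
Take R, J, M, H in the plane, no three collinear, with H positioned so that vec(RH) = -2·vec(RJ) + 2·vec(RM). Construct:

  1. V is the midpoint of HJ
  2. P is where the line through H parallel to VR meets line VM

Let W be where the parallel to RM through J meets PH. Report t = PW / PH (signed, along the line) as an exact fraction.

Assign R = (0, 0), J = (1, 0), M = (0, 1), H = (-2, 2) — the answer is frame-independent, so this choice is without loss of generality.
1. V is the midpoint of HJ ⇒ V = (-1/2, 1)
2. P is where the line through H parallel to VR meets line VM ⇒ P = (-3/2, 1)
through J parallel to RM: direction (0, 1); meets PH at W = (1, -4)
W = P + t·(H−P) with t = -5

t = -5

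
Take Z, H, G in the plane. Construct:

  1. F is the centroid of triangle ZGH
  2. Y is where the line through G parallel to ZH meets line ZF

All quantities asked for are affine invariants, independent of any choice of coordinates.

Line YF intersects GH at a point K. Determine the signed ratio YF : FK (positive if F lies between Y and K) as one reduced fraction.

Set Z = (0, 0), H = (1, 0), G = (0, 1); any affine frame gives the same invariant.
1. F is the centroid of triangle ZGH ⇒ F = (1/3, 1/3)
2. Y is where the line through G parallel to ZH meets line ZF ⇒ Y = (1, 1)
line YF meets GH at K = (1/2, 1/2)
F = Y + t·(K−Y) with t = 4/3, so YF:FK = 4/3:-1/3

YF:FK = -4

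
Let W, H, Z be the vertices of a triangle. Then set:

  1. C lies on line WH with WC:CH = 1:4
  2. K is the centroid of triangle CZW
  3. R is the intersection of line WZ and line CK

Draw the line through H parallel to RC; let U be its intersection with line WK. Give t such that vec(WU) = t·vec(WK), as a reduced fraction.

Assign W = (0, 0), H = (1, 0), Z = (0, 1) — the answer is frame-independent, so this choice is without loss of generality.
1. C lies on line WH with WC:CH = 1:4 ⇒ C = (1/5, 0)
2. K is the centroid of triangle CZW ⇒ K = (1/15, 1/3)
3. R is the intersection of line WZ and line CK ⇒ R = (0, 1/2)
through H parallel to RC: direction (1/5, -1/2); meets WK at U = (1/3, 5/3)
U = W + t·(K−W) with t = 5

t = 5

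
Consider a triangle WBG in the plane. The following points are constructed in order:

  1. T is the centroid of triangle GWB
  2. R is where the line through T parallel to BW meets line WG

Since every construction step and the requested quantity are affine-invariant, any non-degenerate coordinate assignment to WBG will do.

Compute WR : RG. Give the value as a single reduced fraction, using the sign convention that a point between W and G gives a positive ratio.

Assign W = (0, 0), B = (1, 0), G = (0, 1) — the answer is frame-independent, so this choice is without loss of generality.
1. T is the centroid of triangle GWB ⇒ T = (1/3, 1/3)
2. R is where the line through T parallel to BW meets line WG ⇒ R = (0, 1/3)
R = W + t·(G−W) with t = 1/3, so WR:RG = t:(1−t) = 1/3:2/3

WR:RG = 1/2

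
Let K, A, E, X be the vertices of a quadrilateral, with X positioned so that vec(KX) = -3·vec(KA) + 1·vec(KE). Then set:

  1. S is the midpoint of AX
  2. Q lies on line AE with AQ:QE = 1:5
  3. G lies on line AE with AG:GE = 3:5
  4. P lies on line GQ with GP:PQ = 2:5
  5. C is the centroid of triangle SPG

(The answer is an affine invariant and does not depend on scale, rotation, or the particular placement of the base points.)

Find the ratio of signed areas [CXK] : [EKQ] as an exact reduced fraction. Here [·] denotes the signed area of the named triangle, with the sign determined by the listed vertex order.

Choose coordinates K = (0, 0), A = (1, 0), E = (0, 1), X = (-3, 1).
1. S is the midpoint of AX ⇒ S = (-1, 1/2)
2. Q lies on line AE with AQ:QE = 1:5 ⇒ Q = (5/6, 1/6)
3. G lies on line AE with AG:GE = 3:5 ⇒ G = (5/8, 3/8)
4. P lies on line GQ with GP:PQ = 2:5 ⇒ P = (115/168, 53/168)
5. C is the centroid of triangle SPG ⇒ C = (13/126, 25/63)
2·[CXK] = 163/126, 2·[EKQ] = 5/6
[CXK]:[EKQ] = 163/126:5/6 = 163/105

[CXK]:[EKQ] = 163/105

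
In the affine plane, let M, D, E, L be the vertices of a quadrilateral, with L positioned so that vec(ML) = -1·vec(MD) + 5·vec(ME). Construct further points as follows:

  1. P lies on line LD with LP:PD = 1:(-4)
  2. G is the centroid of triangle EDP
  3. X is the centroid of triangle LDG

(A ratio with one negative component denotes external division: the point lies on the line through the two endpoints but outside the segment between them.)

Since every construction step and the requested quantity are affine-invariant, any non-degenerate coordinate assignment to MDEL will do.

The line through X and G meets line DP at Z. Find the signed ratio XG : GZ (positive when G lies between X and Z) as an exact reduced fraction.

XG:GZ = -2/3

Work in coordinates with M = (0, 0), D = (1, 0), E = (0, 1), L = (-1, 5).
1. P lies on line LD with LP:PD = 1:(-4) ⇒ P = (-5/3, 20/3)
2. G is the centroid of triangle EDP ⇒ G = (-2/9, 23/9)
3. X is the centroid of triangle LDG ⇒ X = (-2/27, 68/27)
line XG meets DP at Z = (0, 5/2)
G = X + t·(Z−X) with t = -2, so XG:GZ = -2:3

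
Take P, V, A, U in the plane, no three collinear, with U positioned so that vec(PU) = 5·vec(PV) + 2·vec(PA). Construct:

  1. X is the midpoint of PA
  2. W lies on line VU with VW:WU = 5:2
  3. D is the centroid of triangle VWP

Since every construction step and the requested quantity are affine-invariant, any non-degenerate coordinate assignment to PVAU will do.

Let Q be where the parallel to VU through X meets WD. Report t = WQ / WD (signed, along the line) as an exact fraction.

Assign P = (0, 0), V = (1, 0), A = (0, 1), U = (5, 2) — the answer is frame-independent, so this choice is without loss of generality.
1. X is the midpoint of PA ⇒ X = (0, 1/2)
2. W lies on line VU with VW:WU = 5:2 ⇒ W = (27/7, 10/7)
3. D is the centroid of triangle VWP ⇒ D = (34/21, 10/21)
through X parallel to VU: direction (4, 2); meets WD at Q = (-67/7, -30/7)
Q = W + t·(D−W) with t = 6

t = 6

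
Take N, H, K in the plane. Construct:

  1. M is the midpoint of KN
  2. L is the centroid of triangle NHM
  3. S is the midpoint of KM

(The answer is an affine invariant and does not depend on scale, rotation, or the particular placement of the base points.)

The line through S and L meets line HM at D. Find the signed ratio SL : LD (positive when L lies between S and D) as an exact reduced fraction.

SL:LD = -5/2

Set N = (0, 0), H = (1, 0), K = (0, 1); any affine frame gives the same invariant.
1. M is the midpoint of KN ⇒ M = (0, 1/2)
2. L is the centroid of triangle NHM ⇒ L = (1/3, 1/6)
3. S is the midpoint of KM ⇒ S = (0, 3/4)
line SL meets HM at D = (1/5, 2/5)
L = S + t·(D−S) with t = 5/3, so SL:LD = 5/3:-2/3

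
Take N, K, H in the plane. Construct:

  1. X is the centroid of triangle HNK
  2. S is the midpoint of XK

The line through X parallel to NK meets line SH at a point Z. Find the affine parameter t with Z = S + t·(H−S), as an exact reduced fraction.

t = 1/5

Work in coordinates with N = (0, 0), K = (1, 0), H = (0, 1).
1. X is the centroid of triangle HNK ⇒ X = (1/3, 1/3)
2. S is the midpoint of XK ⇒ S = (2/3, 1/6)
through X parallel to NK: direction (1, 0); meets SH at Z = (8/15, 1/3)
Z = S + t·(H−S) with t = 1/5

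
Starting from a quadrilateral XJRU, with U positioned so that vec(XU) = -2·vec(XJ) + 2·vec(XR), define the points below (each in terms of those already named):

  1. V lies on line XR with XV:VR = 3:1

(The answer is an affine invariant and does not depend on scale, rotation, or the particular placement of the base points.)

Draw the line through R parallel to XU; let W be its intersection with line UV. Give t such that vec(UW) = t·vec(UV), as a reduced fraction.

t = 4/3

Set X = (0, 0), J = (1, 0), R = (0, 1), U = (-2, 2); any affine frame gives the same invariant.
1. V lies on line XR with XV:VR = 3:1 ⇒ V = (0, 3/4)
through R parallel to XU: direction (-2, 2); meets UV at W = (2/3, 1/3)
W = U + t·(V−U) with t = 4/3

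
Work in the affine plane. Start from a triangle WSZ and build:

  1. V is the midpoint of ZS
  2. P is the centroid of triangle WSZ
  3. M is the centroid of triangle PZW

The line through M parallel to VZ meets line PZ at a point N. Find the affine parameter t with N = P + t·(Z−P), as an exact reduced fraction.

t = -1/3

Set W = (0, 0), S = (1, 0), Z = (0, 1); any affine frame gives the same invariant.
1. V is the midpoint of ZS ⇒ V = (1/2, 1/2)
2. P is the centroid of triangle WSZ ⇒ P = (1/3, 1/3)
3. M is the centroid of triangle PZW ⇒ M = (1/9, 4/9)
through M parallel to VZ: direction (-1/2, 1/2); meets PZ at N = (4/9, 1/9)
N = P + t·(Z−P) with t = -1/3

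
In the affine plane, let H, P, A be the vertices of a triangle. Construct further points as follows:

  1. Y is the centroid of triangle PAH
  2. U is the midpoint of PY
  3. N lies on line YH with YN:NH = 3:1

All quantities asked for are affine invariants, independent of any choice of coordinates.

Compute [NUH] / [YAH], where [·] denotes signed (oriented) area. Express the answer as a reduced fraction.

Set H = (0, 0), P = (1, 0), A = (0, 1); any affine frame gives the same invariant.
1. Y is the centroid of triangle PAH ⇒ Y = (1/3, 1/3)
2. U is the midpoint of PY ⇒ U = (2/3, 1/6)
3. N lies on line YH with YN:NH = 3:1 ⇒ N = (1/12, 1/12)
2·[NUH] = -1/24, 2·[YAH] = 1/3
[NUH]:[YAH] = -1/24:1/3 = -1/8

[NUH]:[YAH] = -1/8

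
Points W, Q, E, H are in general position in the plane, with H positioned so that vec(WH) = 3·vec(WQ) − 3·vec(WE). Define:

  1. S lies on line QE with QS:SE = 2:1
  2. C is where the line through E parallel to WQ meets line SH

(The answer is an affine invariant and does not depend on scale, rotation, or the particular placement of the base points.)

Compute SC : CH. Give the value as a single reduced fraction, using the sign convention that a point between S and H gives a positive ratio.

Work in coordinates with W = (0, 0), Q = (1, 0), E = (0, 1), H = (3, -3).
1. S lies on line QE with QS:SE = 2:1 ⇒ S = (1/3, 2/3)
2. C is where the line through E parallel to WQ meets line SH ⇒ C = (1/11, 1)
C = S + t·(H−S) with t = -1/11, so SC:CH = t:(1−t) = -1/11:12/11

SC:CH = -1/12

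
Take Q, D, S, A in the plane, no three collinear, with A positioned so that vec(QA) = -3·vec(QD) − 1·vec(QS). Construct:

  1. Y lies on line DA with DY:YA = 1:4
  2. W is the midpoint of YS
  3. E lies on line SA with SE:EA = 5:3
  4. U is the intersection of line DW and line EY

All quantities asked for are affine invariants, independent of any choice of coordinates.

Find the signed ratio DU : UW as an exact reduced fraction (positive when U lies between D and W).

DU:UW = -3/10

Set Q = (0, 0), D = (1, 0), S = (0, 1), A = (-3, -1); any affine frame gives the same invariant.
1. Y lies on line DA with DY:YA = 1:4 ⇒ Y = (1/5, -1/5)
2. W is the midpoint of YS ⇒ W = (1/10, 2/5)
3. E lies on line SA with SE:EA = 5:3 ⇒ E = (-15/8, -1/4)
4. U is the intersection of line DW and line EY ⇒ U = (97/70, -6/35)
U = D + t·(W−D) with t = -3/7, so DU:UW = t:(1−t) = -3/7:10/7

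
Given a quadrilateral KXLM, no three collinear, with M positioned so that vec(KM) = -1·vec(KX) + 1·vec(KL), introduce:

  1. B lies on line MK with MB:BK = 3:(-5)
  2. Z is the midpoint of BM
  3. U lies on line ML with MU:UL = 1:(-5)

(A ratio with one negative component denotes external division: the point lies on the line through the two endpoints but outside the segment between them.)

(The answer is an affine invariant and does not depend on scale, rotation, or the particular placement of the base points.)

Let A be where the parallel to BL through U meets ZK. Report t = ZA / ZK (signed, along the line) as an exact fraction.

t = 9/14

Assign K = (0, 0), X = (1, 0), L = (0, 1), M = (-1, 1) — the answer is frame-independent, so this choice is without loss of generality.
1. B lies on line MK with MB:BK = 3:(-5) ⇒ B = (-5/2, 5/2)
2. Z is the midpoint of BM ⇒ Z = (-7/4, 7/4)
3. U lies on line ML with MU:UL = 1:(-5) ⇒ U = (-5/4, 1)
through U parallel to BL: direction (5/2, -3/2); meets ZK at A = (-5/8, 5/8)
A = Z + t·(K−Z) with t = 9/14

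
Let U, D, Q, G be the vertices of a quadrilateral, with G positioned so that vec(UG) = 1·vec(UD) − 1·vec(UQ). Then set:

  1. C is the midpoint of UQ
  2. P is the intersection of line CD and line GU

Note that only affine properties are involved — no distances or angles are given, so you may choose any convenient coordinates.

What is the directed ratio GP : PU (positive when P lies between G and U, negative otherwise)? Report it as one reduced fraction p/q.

Choose coordinates U = (0, 0), D = (1, 0), Q = (0, 1), G = (1, -1).
1. C is the midpoint of UQ ⇒ C = (0, 1/2)
2. P is the intersection of line CD and line GU ⇒ P = (-1, 1)
P = G + t·(U−G) with t = 2, so GP:PU = t:(1−t) = 2:-1

GP:PU = -2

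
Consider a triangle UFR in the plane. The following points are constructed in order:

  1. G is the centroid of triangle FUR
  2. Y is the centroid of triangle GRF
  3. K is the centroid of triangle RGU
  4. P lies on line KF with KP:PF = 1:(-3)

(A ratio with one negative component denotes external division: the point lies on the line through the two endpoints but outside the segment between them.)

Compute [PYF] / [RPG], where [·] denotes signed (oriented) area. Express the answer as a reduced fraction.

Assign U = (0, 0), F = (1, 0), R = (0, 1) — the answer is frame-independent, so this choice is without loss of generality.
1. G is the centroid of triangle FUR ⇒ G = (1/3, 1/3)
2. Y is the centroid of triangle GRF ⇒ Y = (4/9, 4/9)
3. K is the centroid of triangle RGU ⇒ K = (1/9, 4/9)
4. P lies on line KF with KP:PF = 1:(-3) ⇒ P = (-1/3, 2/3)
2·[PYF] = -2/9, 2·[RPG] = 1/3
[PYF]:[RPG] = -2/9:1/3 = -2/3

[PYF]:[RPG] = -2/3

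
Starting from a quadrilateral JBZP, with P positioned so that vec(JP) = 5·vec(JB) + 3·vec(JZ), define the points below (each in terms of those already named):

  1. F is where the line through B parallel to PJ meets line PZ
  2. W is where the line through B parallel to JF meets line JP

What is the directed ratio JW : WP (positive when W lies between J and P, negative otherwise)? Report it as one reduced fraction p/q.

JW:WP = -7/12

Choose coordinates J = (0, 0), B = (1, 0), Z = (0, 1), P = (5, 3).
1. F is where the line through B parallel to PJ meets line PZ ⇒ F = (8, 21/5)
2. W is where the line through B parallel to JF meets line JP ⇒ W = (-7, -21/5)
W = J + t·(P−J) with t = -7/5, so JW:WP = t:(1−t) = -7/5:12/5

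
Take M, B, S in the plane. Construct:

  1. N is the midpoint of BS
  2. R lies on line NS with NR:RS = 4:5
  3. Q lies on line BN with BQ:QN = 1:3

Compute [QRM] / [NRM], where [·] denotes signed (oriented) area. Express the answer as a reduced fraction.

Assign M = (0, 0), B = (1, 0), S = (0, 1) — the answer is frame-independent, so this choice is without loss of generality.
1. N is the midpoint of BS ⇒ N = (1/2, 1/2)
2. R lies on line NS with NR:RS = 4:5 ⇒ R = (5/18, 13/18)
3. Q lies on line BN with BQ:QN = 1:3 ⇒ Q = (7/8, 1/8)
2·[QRM] = 43/72, 2·[NRM] = 2/9
[QRM]:[NRM] = 43/72:2/9 = 43/16

[QRM]:[NRM] = 43/16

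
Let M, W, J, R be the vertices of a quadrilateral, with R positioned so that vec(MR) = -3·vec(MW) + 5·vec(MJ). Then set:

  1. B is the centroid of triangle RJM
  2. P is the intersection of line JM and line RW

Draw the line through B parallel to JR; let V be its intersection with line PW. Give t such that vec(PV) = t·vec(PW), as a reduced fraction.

t = -7

Assign M = (0, 0), W = (1, 0), J = (0, 1), R = (-3, 5) — the answer is frame-independent, so this choice is without loss of generality.
1. B is the centroid of triangle RJM ⇒ B = (-1, 2)
2. P is the intersection of line JM and line RW ⇒ P = (0, 5/4)
through B parallel to JR: direction (-3, 4); meets PW at V = (-7, 10)
V = P + t·(W−P) with t = -7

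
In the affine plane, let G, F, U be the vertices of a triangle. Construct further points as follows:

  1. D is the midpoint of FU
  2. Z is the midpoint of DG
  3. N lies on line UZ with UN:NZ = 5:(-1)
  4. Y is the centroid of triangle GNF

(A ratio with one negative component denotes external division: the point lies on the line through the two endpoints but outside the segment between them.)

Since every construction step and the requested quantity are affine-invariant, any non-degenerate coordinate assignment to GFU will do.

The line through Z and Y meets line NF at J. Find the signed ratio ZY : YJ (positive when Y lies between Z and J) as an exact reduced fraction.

Work in coordinates with G = (0, 0), F = (1, 0), U = (0, 1).
1. D is the midpoint of FU ⇒ D = (1/2, 1/2)
2. Z is the midpoint of DG ⇒ Z = (1/4, 1/4)
3. N lies on line UZ with UN:NZ = 5:(-1) ⇒ N = (5/16, 1/16)
4. Y is the centroid of triangle GNF ⇒ Y = (7/16, 1/48)
line ZY meets NF at J = (23/56, 3/56)
Y = Z + t·(J−Z) with t = 7/6, so ZY:YJ = 7/6:-1/6

ZY:YJ = -7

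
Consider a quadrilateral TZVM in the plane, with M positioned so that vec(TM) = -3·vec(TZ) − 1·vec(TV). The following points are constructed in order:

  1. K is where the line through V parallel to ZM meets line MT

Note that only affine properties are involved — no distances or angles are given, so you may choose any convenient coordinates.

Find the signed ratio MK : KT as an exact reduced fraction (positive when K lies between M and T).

MK:KT = -5/4

Choose coordinates T = (0, 0), Z = (1, 0), V = (0, 1), M = (-3, -1).
1. K is where the line through V parallel to ZM meets line MT ⇒ K = (12, 4)
K = M + t·(T−M) with t = 5, so MK:KT = t:(1−t) = 5:-4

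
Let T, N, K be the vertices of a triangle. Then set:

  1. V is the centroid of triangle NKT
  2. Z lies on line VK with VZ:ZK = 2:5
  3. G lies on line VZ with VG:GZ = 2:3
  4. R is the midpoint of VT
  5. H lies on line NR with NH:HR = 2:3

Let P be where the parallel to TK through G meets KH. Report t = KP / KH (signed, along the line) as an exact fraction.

t = 31/70

Choose coordinates T = (0, 0), N = (1, 0), K = (0, 1).
1. V is the centroid of triangle NKT ⇒ V = (1/3, 1/3)
2. Z lies on line VK with VZ:ZK = 2:5 ⇒ Z = (5/21, 11/21)
3. G lies on line VZ with VG:GZ = 2:3 ⇒ G = (31/105, 43/105)
4. R is the midpoint of VT ⇒ R = (1/6, 1/6)
5. H lies on line NR with NH:HR = 2:3 ⇒ H = (2/3, 1/15)
through G parallel to TK: direction (0, 1); meets KH at P = (31/105, 44/75)
P = K + t·(H−K) with t = 31/70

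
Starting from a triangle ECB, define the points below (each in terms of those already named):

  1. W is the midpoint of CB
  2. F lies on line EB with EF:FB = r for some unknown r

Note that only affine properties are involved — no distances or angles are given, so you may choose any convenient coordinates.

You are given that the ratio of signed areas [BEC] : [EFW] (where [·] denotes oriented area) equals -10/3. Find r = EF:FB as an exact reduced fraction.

Set E = (0, 0), C = (1, 0), B = (0, 1); any affine frame gives the same invariant.
1. W is the midpoint of CB ⇒ W = (1/2, 1/2)
2. With EF:FB = r, write λ = r/(r+1) so F = E + λ·(B−E); F is affine-linear in λ
Every point depending on F is an affine combination of F and λ-independent points, so each such coordinate is linear in λ; the λ² term in each signed area is a multiple of (B−E)×(B−E) = 0, so 2·[BEC] and 2·[EFW] are each linear in λ. Evaluating at λ=0 and λ=1:
  2·[BEC] = 1,   2·[EFW] = -1/2·λ
So [BEC]:[EFW] = (1) / (-1/2·λ). Setting this equal to -10/3:
  1 = -10/3·(-1/2·λ)  ⇒  λ = 3/5
Then r = λ/(1−λ) = (3/5)/(2/5) = 3/2. Check: with r = 3/2, F = (0, 3/5) and [BEC]:[EFW] = -10/3 as required.

r = 3/2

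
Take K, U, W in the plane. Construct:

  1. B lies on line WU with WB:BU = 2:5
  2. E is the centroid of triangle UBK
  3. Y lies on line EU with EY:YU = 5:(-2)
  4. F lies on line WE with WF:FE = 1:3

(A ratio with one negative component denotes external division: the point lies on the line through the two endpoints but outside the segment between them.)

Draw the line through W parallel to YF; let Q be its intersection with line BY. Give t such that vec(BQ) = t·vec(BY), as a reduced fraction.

Set K = (0, 0), U = (1, 0), W = (0, 1); any affine frame gives the same invariant.
1. B lies on line WU with WB:BU = 2:5 ⇒ B = (2/7, 5/7)
2. E is the centroid of triangle UBK ⇒ E = (3/7, 5/21)
3. Y lies on line EU with EY:YU = 5:(-2) ⇒ Y = (29/21, -10/63)
4. F lies on line WE with WF:FE = 1:3 ⇒ F = (3/28, 17/21)
through W parallel to YF: direction (-107/84, 61/63); meets BY at Q = (-428/273, 1795/819)
Q = B + t·(Y−B) with t = -22/13

t = -22/13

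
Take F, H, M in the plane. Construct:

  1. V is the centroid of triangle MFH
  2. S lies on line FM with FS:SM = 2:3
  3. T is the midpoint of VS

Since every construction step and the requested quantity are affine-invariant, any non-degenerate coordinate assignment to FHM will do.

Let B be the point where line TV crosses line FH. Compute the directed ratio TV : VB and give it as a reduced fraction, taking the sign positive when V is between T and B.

TV:VB = 1/10

Work in coordinates with F = (0, 0), H = (1, 0), M = (0, 1).
1. V is the centroid of triangle MFH ⇒ V = (1/3, 1/3)
2. S lies on line FM with FS:SM = 2:3 ⇒ S = (0, 2/5)
3. T is the midpoint of VS ⇒ T = (1/6, 11/30)
line TV meets FH at B = (2, 0)
V = T + t·(B−T) with t = 1/11, so TV:VB = 1/11:10/11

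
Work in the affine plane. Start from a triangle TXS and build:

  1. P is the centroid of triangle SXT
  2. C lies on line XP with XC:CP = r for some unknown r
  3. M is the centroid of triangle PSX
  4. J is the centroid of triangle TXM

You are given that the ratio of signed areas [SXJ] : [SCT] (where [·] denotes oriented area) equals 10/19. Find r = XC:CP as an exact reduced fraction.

Set T = (0, 0), X = (1, 0), S = (0, 1); any affine frame gives the same invariant.
1. P is the centroid of triangle SXT ⇒ P = (1/3, 1/3)
2. With XC:CP = r, write λ = r/(r+1) so C = X + λ·(P−X); C is affine-linear in λ
3. M is the centroid of triangle PSX ⇒ M = (4/9, 4/9)
4. J is the centroid of triangle TXM ⇒ J = (13/27, 4/27)
Every point depending on C is an affine combination of C and λ-independent points, so each such coordinate is linear in λ; the λ² term in each signed area is a multiple of (P−X)×(P−X) = 0, so 2·[SXJ] and 2·[SCT] are each linear in λ. Evaluating at λ=0 and λ=1:
  2·[SXJ] = -10/27,   2·[SCT] = 2/3·λ − 1
So [SXJ]:[SCT] = (-10/27) / (2/3·λ − 1). Setting this equal to 10/19:
  -10/27 = 10/19·(2/3·λ − 1)  ⇒  λ = 4/9
Then r = λ/(1−λ) = (4/9)/(5/9) = 4/5. Check: with r = 4/5, C = (19/27, 4/27) and [SXJ]:[SCT] = 10/19 as required.

r = 4/5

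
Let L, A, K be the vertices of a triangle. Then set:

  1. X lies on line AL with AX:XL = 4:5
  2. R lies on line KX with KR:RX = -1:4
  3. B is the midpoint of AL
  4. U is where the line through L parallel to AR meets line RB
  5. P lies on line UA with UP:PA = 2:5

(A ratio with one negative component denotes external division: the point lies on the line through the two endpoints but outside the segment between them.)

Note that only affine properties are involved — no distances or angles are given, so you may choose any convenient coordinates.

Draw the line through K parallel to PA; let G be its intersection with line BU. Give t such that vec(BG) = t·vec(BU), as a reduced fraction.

t = -13/18

Choose coordinates L = (0, 0), A = (1, 0), K = (0, 1).
1. X lies on line AL with AX:XL = 4:5 ⇒ X = (5/9, 0)
2. R lies on line KX with KR:RX = -1:4 ⇒ R = (-5/27, 4/3)
3. B is the midpoint of AL ⇒ B = (1/2, 0)
4. U is where the line through L parallel to AR meets line RB ⇒ U = (32/27, -4/3)
5. P lies on line UA with UP:PA = 2:5 ⇒ P = (214/189, -20/21)
through K parallel to PA: direction (-25/189, 20/21); meets BU at G = (5/972, 26/27)
G = B + t·(U−B) with t = -13/18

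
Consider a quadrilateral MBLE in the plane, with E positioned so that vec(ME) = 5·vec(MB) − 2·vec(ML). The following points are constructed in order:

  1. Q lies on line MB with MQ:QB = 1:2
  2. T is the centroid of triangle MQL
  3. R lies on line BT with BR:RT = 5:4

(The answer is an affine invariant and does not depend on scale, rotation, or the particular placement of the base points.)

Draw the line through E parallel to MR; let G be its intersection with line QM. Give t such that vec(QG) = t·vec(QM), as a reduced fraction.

t = -152/5

Set M = (0, 0), B = (1, 0), L = (0, 1), E = (5, -2); any affine frame gives the same invariant.
1. Q lies on line MB with MQ:QB = 1:2 ⇒ Q = (1/3, 0)
2. T is the centroid of triangle MQL ⇒ T = (1/9, 1/3)
3. R lies on line BT with BR:RT = 5:4 ⇒ R = (41/81, 5/27)
through E parallel to MR: direction (41/81, 5/27); meets QM at G = (157/15, 0)
G = Q + t·(M−Q) with t = -152/5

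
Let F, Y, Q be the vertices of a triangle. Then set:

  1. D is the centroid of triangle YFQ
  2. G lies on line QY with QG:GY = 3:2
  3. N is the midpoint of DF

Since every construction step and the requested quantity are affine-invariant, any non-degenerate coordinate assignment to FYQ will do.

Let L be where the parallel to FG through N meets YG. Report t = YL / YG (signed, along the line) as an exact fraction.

Choose coordinates F = (0, 0), Y = (1, 0), Q = (0, 1).
1. D is the centroid of triangle YFQ ⇒ D = (1/3, 1/3)
2. G lies on line QY with QG:GY = 3:2 ⇒ G = (3/5, 2/5)
3. N is the midpoint of DF ⇒ N = (1/6, 1/6)
through N parallel to FG: direction (3/5, 2/5); meets YG at L = (17/30, 13/30)
L = Y + t·(G−Y) with t = 13/12

t = 13/12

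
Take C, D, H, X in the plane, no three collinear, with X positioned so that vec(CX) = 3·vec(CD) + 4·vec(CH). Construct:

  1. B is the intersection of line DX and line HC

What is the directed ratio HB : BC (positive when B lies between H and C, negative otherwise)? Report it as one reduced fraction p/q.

HB:BC = -3/2

Work in coordinates with C = (0, 0), D = (1, 0), H = (0, 1), X = (3, 4).
1. B is the intersection of line DX and line HC ⇒ B = (0, -2)
B = H + t·(C−H) with t = 3, so HB:BC = t:(1−t) = 3:-2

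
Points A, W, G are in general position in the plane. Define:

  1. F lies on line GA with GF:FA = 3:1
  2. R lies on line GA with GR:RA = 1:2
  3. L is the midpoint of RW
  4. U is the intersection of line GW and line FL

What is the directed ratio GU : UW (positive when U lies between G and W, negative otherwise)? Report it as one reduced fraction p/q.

Set A = (0, 0), W = (1, 0), G = (0, 1); any affine frame gives the same invariant.
1. F lies on line GA with GF:FA = 3:1 ⇒ F = (0, 1/4)
2. R lies on line GA with GR:RA = 1:2 ⇒ R = (0, 2/3)
3. L is the midpoint of RW ⇒ L = (1/2, 1/3)
4. U is the intersection of line GW and line FL ⇒ U = (9/14, 5/14)
U = G + t·(W−G) with t = 9/14, so GU:UW = t:(1−t) = 9/14:5/14

GU:UW = 9/5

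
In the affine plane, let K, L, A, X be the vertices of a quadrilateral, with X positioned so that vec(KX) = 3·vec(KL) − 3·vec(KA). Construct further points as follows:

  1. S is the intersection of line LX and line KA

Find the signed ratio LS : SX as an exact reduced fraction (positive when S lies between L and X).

Assign K = (0, 0), L = (1, 0), A = (0, 1), X = (3, -3) — the answer is frame-independent, so this choice is without loss of generality.
1. S is the intersection of line LX and line KA ⇒ S = (0, 3/2)
S = L + t·(X−L) with t = -1/2, so LS:SX = t:(1−t) = -1/2:3/2

LS:SX = -1/3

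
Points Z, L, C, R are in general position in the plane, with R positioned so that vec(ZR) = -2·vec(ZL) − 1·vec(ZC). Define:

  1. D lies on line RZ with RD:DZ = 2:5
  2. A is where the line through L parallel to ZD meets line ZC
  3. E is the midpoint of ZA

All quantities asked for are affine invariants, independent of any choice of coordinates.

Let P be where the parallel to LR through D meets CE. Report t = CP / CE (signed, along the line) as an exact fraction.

t = 104/105

Set Z = (0, 0), L = (1, 0), C = (0, 1), R = (-2, -1); any affine frame gives the same invariant.
1. D lies on line RZ with RD:DZ = 2:5 ⇒ D = (-10/7, -5/7)
2. A is where the line through L parallel to ZD meets line ZC ⇒ A = (0, -1/2)
3. E is the midpoint of ZA ⇒ E = (0, -1/4)
through D parallel to LR: direction (-3, -1); meets CE at P = (0, -5/21)
P = C + t·(E−C) with t = 104/105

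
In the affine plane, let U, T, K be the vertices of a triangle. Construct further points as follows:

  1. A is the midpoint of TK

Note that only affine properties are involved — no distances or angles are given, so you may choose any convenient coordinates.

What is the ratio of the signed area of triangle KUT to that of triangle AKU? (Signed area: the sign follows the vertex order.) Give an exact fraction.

Work in coordinates with U = (0, 0), T = (1, 0), K = (0, 1).
1. A is the midpoint of TK ⇒ A = (1/2, 1/2)
2·[KUT] = 1, 2·[AKU] = 1/2
[KUT]:[AKU] = 1:1/2 = 2

[KUT]:[AKU] = 2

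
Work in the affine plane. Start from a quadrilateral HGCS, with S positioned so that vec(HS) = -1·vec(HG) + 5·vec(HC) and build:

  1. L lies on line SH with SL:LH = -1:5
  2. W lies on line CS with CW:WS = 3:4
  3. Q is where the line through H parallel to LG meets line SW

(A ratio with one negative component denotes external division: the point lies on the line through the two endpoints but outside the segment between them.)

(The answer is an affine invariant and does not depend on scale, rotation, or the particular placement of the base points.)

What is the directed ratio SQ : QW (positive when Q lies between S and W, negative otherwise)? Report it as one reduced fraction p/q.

Choose coordinates H = (0, 0), G = (1, 0), C = (0, 1), S = (-1, 5).
1. L lies on line SH with SL:LH = -1:5 ⇒ L = (-5/4, 25/4)
2. W lies on line CS with CW:WS = 3:4 ⇒ W = (-3/7, 19/7)
3. Q is where the line through H parallel to LG meets line SW ⇒ Q = (9/11, -25/11)
Q = S + t·(W−S) with t = 35/11, so SQ:QW = t:(1−t) = 35/11:-24/11

SQ:QW = -35/24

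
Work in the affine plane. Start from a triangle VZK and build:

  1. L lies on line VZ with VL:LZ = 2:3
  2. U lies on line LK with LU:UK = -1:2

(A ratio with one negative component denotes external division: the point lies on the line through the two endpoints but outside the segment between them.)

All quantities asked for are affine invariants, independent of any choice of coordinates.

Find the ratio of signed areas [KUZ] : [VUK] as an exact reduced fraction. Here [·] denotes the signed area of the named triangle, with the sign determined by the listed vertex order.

Assign V = (0, 0), Z = (1, 0), K = (0, 1) — the answer is frame-independent, so this choice is without loss of generality.
1. L lies on line VZ with VL:LZ = 2:3 ⇒ L = (2/5, 0)
2. U lies on line LK with LU:UK = -1:2 ⇒ U = (4/5, -1)
2·[KUZ] = 6/5, 2·[VUK] = 4/5
[KUZ]:[VUK] = 6/5:4/5 = 3/2

[KUZ]:[VUK] = 3/2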